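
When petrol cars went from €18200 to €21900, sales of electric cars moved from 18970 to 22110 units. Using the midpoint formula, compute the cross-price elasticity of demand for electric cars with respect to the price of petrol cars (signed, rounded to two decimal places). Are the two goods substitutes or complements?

%ΔQ_{electric cars} = (22110 − 18970)/avg = 3140/20540 = 0.152872…
%ΔP_{petrol cars} = (21900 − 18200)/avg = 3700/20050 = 0.184538…
E_cross = (3140/20540) / (3700/20050) = 0.8284…
E_cross > 0 ⇒ the goods are substitutes.

0.83; substitutes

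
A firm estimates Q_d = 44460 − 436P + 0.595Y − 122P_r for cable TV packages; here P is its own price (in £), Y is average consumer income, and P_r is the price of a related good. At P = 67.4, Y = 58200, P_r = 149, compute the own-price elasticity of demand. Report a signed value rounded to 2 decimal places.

-0.93

At the given values, Q_d = 44460 − 436(67.4) + 0.595(58200) − 122(149) = 31524.6.
∂Q_d/∂P = −436.
E = (-436) × (67.4/31524.6) = -0.9321…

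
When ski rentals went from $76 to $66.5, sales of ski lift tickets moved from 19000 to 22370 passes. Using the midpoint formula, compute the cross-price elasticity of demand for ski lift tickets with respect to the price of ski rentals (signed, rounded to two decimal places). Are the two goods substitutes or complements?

%ΔQ_{ski lift tickets} = (22370 − 19000)/avg = 3370/20685 = 0.162919…
%ΔP_{ski rentals} = (66.5 − 76)/avg = -9.5/71.25 = -0.133333…
E_cross = (3370/20685) / (-9.5/71.25) = -1.2218…
E_cross < 0 ⇒ the goods are complements.

-1.22; complements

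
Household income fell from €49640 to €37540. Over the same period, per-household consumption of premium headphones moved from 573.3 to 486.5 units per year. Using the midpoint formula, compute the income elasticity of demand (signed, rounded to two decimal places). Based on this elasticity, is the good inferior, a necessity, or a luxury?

0.59; necessity

%ΔQ = (486.5 − 573.3)/[( 573.3 + 486.5)/2] = -86.8/529.9 = -0.163804…
%ΔIncome = (37540 − 49640)/[( 49640 + 37540)/2] = -12100/43590 = -0.277586…
E_income = (-86.8/529.9) / (-12100/43590) = 0.5901…
0 < E_income < 1 ⇒ normal good, necessity.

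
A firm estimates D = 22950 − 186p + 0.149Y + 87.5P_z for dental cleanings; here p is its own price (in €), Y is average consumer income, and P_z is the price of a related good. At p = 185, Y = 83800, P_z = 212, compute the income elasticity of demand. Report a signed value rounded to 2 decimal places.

0.64

At the given values, D = 22950 − 186(185) + 0.149(83800) + 87.5(212) = 19576.2.
∂D/∂Y = 0.149.
E = (0.149) × (83800/19576.2) = 0.6378…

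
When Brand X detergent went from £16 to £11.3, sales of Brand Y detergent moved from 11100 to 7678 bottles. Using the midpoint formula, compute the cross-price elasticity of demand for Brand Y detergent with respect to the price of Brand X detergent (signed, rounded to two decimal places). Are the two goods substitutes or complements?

%ΔQ_{Brand Y detergent} = (7678 − 11100)/avg = -3422/9389 = -0.364469…
%ΔP_{Brand X detergent} = (11.3 − 16)/avg = -4.7/13.65 = -0.344322…
E_cross = (-3422/9389) / (-4.7/13.65) = 1.0585…
E_cross > 0 ⇒ the goods are substitutes.

1.06; substitutes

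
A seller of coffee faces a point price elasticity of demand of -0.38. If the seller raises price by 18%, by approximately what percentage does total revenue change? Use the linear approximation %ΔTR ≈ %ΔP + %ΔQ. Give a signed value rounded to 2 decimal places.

%ΔQ ≈ Ed × %ΔP = (-0.38) × (+18%) = -6.8400%
%ΔTR ≈ %ΔP + %ΔQ = (+18%) + (-6.8400%) = +11.1600%

+11.16%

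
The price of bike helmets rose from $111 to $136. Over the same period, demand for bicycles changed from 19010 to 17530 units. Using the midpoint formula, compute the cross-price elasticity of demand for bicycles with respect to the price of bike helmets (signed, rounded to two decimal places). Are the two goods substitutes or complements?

%ΔQ_{bicycles} = (17530 − 19010)/avg = -1480/18270 = -0.081007…
%ΔP_{bike helmets} = (136 − 111)/avg = 25/123.5 = 0.202429…
E_cross = (-1480/18270) / (25/123.5) = -0.4001…
E_cross < 0 ⇒ the goods are complements.

-0.40; complements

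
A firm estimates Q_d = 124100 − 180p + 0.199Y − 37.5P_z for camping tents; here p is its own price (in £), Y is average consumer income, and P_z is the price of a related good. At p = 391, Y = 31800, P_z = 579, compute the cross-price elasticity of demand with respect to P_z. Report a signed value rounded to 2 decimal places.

At the given values, Q_d = 124100 − 180(391) + 0.199(31800) − 37.5(579) = 38335.7.
∂Q_d/∂P_z = -37.5.
E = (-37.5) × (579/38335.7) = -0.5663…

-0.57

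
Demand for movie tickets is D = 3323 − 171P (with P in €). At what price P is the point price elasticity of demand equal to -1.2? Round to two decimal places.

Ed = −171P/(3323 − 171P). Set this equal to -1.2:
171P = 1.2·(3323 − 171P) ⇒ 171P(1 + 1.2) = 1.2·3323
P = 1.2·3323 / (171·2.2) = 10.5996…

10.60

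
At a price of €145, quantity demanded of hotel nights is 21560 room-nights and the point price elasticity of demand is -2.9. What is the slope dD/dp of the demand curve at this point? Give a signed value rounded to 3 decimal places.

Ed = (dD/dp)·(p/D) ⇒ dD/dp = Ed·D/p = (-2.9)·21560/145 = -431.2

-431.200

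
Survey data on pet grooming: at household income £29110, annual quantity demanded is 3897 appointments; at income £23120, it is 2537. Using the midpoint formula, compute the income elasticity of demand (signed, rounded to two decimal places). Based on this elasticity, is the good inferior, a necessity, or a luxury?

1.84; luxury

%ΔQ = (2537 − 3897)/[( 3897 + 2537)/2] = -1360/3217 = -0.422754…
%ΔIncome = (23120 − 29110)/[( 29110 + 23120)/2] = -5990/26115 = -0.229370…
E_income = (-1360/3217) / (-5990/26115) = 1.8431…
E_income > 1 ⇒ normal good, luxury.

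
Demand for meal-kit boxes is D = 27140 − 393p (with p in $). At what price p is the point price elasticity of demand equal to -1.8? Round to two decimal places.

44.39

Ed = −393p/(27140 − 393p). Set this equal to -1.8:
393p = 1.8·(27140 − 393p) ⇒ 393p(1 + 1.8) = 1.8·27140
p = 1.8·27140 / (393·2.8) = 44.3947…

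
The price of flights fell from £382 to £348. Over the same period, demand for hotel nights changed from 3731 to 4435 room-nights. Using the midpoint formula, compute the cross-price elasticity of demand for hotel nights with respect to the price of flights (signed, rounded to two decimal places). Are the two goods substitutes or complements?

%ΔQ_{hotel nights} = (4435 − 3731)/avg = 704/4083 = 0.172422…
%ΔP_{flights} = (348 − 382)/avg = -34/365 = -0.093150…
E_cross = (704/4083) / (-34/365) = -1.8510…
E_cross < 0 ⇒ the goods are complements.

-1.85; complements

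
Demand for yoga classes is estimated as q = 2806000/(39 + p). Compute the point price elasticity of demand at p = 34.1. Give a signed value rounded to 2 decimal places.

dq/dp = −2806000/(39 + p)² = -525.113. At p = 34.1, q = 38385.8.
Ed = (dq/dp)·(p/q) = (-525.113) × (34.1/38385.8) = -0.4664…

-0.47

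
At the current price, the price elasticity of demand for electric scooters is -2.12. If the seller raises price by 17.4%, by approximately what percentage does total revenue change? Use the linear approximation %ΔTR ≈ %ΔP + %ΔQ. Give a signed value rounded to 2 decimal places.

%ΔQ ≈ Ed × %ΔP = (-2.12) × (+17.4%) = -36.8880%
%ΔTR ≈ %ΔP + %ΔQ = (+17.4%) + (-36.8880%) = -19.4880%

-19.49%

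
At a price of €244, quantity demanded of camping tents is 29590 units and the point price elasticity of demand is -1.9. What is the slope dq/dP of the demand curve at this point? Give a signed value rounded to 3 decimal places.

-230.414

Ed = (dq/dP)·(P/q) ⇒ dq/dP = Ed·q/P = (-1.9)·29590/244 = -230.41393…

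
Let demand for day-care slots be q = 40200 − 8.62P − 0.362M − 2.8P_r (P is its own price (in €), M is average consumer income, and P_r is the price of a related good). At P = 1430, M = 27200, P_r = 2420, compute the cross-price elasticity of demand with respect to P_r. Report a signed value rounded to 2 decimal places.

-0.60

At the given values, q = 40200 − 8.62(1430) − 0.362(27200) − 2.8(2420) = 11251.
∂q/∂P_r = -2.8.
E = (-2.8) × (2420/11251) = -0.6022…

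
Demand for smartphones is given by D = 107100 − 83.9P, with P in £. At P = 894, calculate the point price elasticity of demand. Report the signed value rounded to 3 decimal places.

dD/dP = −83.9. At P = 894, D = 107100 − 83.9(894) = 32093.4.
Ed = (dD/dP)·(P/D) = −83.9 × (894/32093.4) = -2.33713…

-2.337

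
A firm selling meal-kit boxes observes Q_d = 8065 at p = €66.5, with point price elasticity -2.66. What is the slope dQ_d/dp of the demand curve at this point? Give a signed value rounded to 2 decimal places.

Ed = (dQ_d/dp)·(p/Q_d) ⇒ dQ_d/dp = Ed·Q_d/p = (-2.66)·8065/66.5 = -322.6

-322.60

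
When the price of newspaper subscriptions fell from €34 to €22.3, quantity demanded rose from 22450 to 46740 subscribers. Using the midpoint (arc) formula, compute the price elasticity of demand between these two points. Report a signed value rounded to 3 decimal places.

%ΔQ = (46740 − 22450) / [(22450 + 46740)/2] = 24290/34595 = 0.702124…
%ΔP = (22.3 − 34) / [(34 + 22.3)/2] = -11.7/28.15 = -0.415630…
Arc Ed = %ΔQ / %ΔP = (24290/34595) / (-11.7/28.15) = -1.68929…

-1.689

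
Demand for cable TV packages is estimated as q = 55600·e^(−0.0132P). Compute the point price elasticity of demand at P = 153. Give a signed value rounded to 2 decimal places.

dq/dP = −0.0132·q = -97.3975. At P = 153, q = 7378.59.
Ed = (dq/dP)·(P/q) = (-97.3975) × (153/7378.59) = -2.0196

-2.02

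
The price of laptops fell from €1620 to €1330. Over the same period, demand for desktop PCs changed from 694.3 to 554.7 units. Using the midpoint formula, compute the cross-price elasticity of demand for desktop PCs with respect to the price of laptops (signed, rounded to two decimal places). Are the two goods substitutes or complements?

1.14; substitutes

%ΔQ_{desktop PCs} = (554.7 − 694.3)/avg = -139.6/624.5 = -0.223538…
%ΔP_{laptops} = (1330 − 1620)/avg = -290/1475 = -0.196610…
E_cross = (-139.6/624.5) / (-290/1475) = 1.1369…
E_cross > 0 ⇒ the goods are substitutes.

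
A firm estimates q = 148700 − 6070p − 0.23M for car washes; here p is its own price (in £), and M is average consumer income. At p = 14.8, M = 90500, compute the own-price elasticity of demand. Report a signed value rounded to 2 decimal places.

At the given values, q = 148700 − 6070(14.8) − 0.23(90500) = 38049.
∂q/∂p = −6070.
E = (-6070) × (14.8/38049) = -2.3610…

-2.36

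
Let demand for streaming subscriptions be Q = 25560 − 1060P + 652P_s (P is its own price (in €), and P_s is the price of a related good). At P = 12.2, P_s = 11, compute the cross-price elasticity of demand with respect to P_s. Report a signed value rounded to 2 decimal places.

At the given values, Q = 25560 − 1060(12.2) + 652(11) = 19800.
∂Q/∂P_s = 652.
E = (652) × (11/19800) = 0.3622…

0.36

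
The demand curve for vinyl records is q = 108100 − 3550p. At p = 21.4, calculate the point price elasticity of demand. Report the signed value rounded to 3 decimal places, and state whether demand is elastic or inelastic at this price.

-2.364; elastic

dq/dp = −3550. At p = 21.4, q = 108100 − 3550(21.4) = 32130.
Ed = (dq/dp)·(p/q) = −3550 × (21.4/32130) = -2.36445…
|Ed| = 2.364 > 1, so demand is elastic.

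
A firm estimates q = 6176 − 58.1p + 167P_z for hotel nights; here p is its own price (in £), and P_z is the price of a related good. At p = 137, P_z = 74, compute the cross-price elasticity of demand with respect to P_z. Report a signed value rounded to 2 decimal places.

At the given values, q = 6176 − 58.1(137) + 167(74) = 10574.3.
∂q/∂P_z = 167.
E = (167) × (74/10574.3) = 1.1686…

1.17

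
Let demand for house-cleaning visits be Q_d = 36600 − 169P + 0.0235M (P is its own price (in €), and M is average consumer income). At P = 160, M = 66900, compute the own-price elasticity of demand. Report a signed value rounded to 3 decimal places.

At the given values, Q_d = 36600 − 169(160) + 0.0235(66900) = 11132.15.
∂Q_d/∂P = −169.
E = (-169) × (160/11132.15) = -2.42900…

-2.429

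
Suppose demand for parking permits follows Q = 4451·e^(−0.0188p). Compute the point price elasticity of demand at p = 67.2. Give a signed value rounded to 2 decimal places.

dQ/dp = −0.0188·Q = -23.6562. At p = 67.2, Q = 1258.31.
Ed = (dQ/dp)·(p/Q) = (-23.6562) × (67.2/1258.31) = -1.2633…

-1.26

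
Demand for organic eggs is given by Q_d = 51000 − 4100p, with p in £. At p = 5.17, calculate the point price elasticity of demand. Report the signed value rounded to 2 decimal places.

-0.71

dQ_d/dp = −4100. At p = 5.17, Q_d = 51000 − 4100(5.17) = 29803.
Ed = (dQ_d/dp)·(p/Q_d) = −4100 × (5.17/29803) = -0.7112…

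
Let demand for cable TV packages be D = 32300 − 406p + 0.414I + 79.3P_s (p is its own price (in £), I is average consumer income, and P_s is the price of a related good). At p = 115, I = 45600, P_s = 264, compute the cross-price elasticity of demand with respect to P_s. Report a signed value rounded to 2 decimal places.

0.82

At the given values, D = 32300 − 406(115) + 0.414(45600) + 79.3(264) = 25423.6.
∂D/∂P_s = 79.3.
E = (79.3) × (264/25423.6) = 0.8234…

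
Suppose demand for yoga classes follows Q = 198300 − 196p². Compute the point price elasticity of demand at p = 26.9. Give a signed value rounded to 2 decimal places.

-5.02

dQ/dp = −2·196·p = -10544.8. At p = 26.9, Q = 56472.44.
Ed = (dQ/dp)·(p/Q) = (-10544.8) × (26.9/56472.44) = -5.0228…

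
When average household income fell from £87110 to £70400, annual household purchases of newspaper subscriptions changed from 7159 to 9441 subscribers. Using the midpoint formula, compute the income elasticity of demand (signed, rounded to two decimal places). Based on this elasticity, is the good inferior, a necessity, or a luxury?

%ΔQ = (9441 − 7159)/[( 7159 + 9441)/2] = 2282/8300 = 0.274939…
%ΔIncome = (70400 − 87110)/[( 87110 + 70400)/2] = -16710/78755 = -0.212177…
E_income = (2282/8300) / (-16710/78755) = -1.2958…
E_income < 0 ⇒ inferior good.

-1.30; inferior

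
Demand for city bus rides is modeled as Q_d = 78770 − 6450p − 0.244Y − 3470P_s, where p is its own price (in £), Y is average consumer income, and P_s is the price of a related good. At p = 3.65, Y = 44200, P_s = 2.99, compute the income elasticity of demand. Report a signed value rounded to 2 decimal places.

-0.32

At the given values, Q_d = 78770 − 6450(3.65) − 0.244(44200) − 3470(2.99) = 34067.4.
∂Q_d/∂Y = -0.244.
E = (-0.244) × (44200/34067.4) = -0.3165…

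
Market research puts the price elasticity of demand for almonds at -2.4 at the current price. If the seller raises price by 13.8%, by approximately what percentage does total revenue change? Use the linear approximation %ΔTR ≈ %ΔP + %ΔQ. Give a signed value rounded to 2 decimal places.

-19.32%

%ΔQ ≈ Ed × %ΔP = (-2.4) × (+13.8%) = -33.1200%
%ΔTR ≈ %ΔP + %ΔQ = (+13.8%) + (-33.1200%) = -19.3200%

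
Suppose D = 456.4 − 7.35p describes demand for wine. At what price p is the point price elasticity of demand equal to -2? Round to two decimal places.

Ed = −7.35p/(456.4 − 7.35p). Set this equal to -2:
7.35p = 2·(456.4 − 7.35p) ⇒ 7.35p(1 + 2) = 2·456.4
p = 2·456.4 / (7.35·3) = 41.3968…

41.40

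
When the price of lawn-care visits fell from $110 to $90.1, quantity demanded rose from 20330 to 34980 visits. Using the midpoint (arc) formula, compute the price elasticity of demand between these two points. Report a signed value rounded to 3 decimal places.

%ΔQ = (34980 − 20330) / [(20330 + 34980)/2] = 14650/27655 = 0.529741…
%ΔP = (90.1 − 110) / [(110 + 90.1)/2] = -19.9/100.05 = -0.198900…
Arc Ed = %ΔQ / %ΔP = (14650/27655) / (-19.9/100.05) = -2.66334…

-2.663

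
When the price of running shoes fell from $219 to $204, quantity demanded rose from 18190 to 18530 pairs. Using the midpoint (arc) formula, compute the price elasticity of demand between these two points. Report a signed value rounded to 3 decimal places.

%ΔQ = (18530 − 18190) / [(18190 + 18530)/2] = 340/18360 = 0.018518…
%ΔP = (204 − 219) / [(219 + 204)/2] = -15/211.5 = -0.070921…
Arc Ed = %ΔQ / %ΔP = (340/18360) / (-15/211.5) = -0.26111…

-0.261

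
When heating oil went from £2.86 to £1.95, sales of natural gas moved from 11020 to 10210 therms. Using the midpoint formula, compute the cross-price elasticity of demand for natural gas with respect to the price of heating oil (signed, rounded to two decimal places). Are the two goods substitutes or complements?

%ΔQ_{natural gas} = (10210 − 11020)/avg = -810/10615 = -0.076307…
%ΔP_{heating oil} = (1.95 − 2.86)/avg = -0.91/2.405 = -0.378378…
E_cross = (-810/10615) / (-0.91/2.405) = 0.2016…
E_cross > 0 ⇒ the goods are substitutes.

0.20; substitutes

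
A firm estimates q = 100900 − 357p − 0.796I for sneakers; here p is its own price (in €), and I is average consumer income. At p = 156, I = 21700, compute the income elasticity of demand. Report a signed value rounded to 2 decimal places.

At the given values, q = 100900 − 357(156) − 0.796(21700) = 27934.8.
∂q/∂I = -0.796.
E = (-0.796) × (21700/27934.8) = -0.6183…

-0.62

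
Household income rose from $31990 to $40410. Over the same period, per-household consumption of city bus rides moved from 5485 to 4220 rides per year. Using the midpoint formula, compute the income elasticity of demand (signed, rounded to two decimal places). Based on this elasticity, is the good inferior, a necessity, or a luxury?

-1.12; inferior

%ΔQ = (4220 − 5485)/[( 5485 + 4220)/2] = -1265/4852.5 = -0.260690…
%ΔIncome = (40410 − 31990)/[( 31990 + 40410)/2] = 8420/36200 = 0.232596…
E_income = (-1265/4852.5) / (8420/36200) = -1.1207…
E_income < 0 ⇒ inferior good.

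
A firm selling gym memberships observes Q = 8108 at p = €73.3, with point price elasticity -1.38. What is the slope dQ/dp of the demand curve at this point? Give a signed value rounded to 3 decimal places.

Ed = (dQ/dp)·(p/Q) ⇒ dQ/dp = Ed·Q/p = (-1.38)·8108/73.3 = -152.64720…

-152.647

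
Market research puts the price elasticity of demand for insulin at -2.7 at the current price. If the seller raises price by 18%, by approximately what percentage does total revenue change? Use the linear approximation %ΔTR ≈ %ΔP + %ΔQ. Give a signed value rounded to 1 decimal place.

%ΔQ ≈ Ed × %ΔP = (-2.7) × (+18%) = -48.6000%
%ΔTR ≈ %ΔP + %ΔQ = (+18%) + (-48.6000%) = -30.6000%

-30.6%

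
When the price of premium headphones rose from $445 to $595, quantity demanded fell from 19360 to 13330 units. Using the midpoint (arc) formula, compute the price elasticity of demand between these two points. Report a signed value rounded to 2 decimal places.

%ΔQ = (13330 − 19360) / [(19360 + 13330)/2] = -6030/16345 = -0.368920…
%ΔP = (595 − 445) / [(445 + 595)/2] = 150/520 = 0.288461…
Arc Ed = %ΔQ / %ΔP = (-6030/16345) / (150/520) = -1.2789…

-1.28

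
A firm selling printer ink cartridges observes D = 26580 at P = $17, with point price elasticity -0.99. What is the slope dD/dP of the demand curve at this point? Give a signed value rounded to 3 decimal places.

Ed = (dD/dP)·(P/D) ⇒ dD/dP = Ed·D/P = (-0.99)·26580/17 = -1547.89411…

-1547.894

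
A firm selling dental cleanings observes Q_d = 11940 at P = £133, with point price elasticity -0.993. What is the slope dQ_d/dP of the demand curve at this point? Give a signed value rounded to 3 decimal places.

Ed = (dQ_d/dP)·(P/Q_d) ⇒ dQ_d/dP = Ed·Q_d/P = (-0.993)·11940/133 = -89.14601…

-89.146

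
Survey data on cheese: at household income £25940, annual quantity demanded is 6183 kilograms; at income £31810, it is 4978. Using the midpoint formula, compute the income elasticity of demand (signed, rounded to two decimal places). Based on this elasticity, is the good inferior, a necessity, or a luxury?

-1.06; inferior

%ΔQ = (4978 − 6183)/[( 6183 + 4978)/2] = -1205/5580.5 = -0.215930…
%ΔIncome = (31810 − 25940)/[( 25940 + 31810)/2] = 5870/28875 = 0.203290…
E_income = (-1205/5580.5) / (5870/28875) = -1.0621…
E_income < 0 ⇒ inferior good.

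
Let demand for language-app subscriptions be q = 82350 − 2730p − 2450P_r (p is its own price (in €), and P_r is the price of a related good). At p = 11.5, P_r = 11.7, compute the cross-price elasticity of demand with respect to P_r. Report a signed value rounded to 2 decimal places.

-1.29

At the given values, q = 82350 − 2730(11.5) − 2450(11.7) = 22290.
∂q/∂P_r = -2450.
E = (-2450) × (11.7/22290) = -1.2860…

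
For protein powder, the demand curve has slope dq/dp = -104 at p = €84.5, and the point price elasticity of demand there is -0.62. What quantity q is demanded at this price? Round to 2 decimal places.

14174.19

Ed = (dq/dp)·(p/q) ⇒ q = (dq/dp)·p/Ed = (-104)·84.5/(-0.62) = 14174.1935…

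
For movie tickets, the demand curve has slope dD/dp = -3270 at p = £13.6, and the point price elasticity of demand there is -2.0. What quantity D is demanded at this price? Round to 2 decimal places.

Ed = (dD/dp)·(p/D) ⇒ D = (dD/dp)·p/Ed = (-3270)·13.6/(-2.0) = 22236

22236.00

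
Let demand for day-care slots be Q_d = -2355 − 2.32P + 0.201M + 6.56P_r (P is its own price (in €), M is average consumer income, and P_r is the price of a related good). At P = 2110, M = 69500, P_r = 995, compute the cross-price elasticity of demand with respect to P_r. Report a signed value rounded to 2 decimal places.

0.49

At the given values, Q_d = -2355 − 2.32(2110) + 0.201(69500) + 6.56(995) = 13246.5.
∂Q_d/∂P_r = 6.56.
E = (6.56) × (995/13246.5) = 0.4927…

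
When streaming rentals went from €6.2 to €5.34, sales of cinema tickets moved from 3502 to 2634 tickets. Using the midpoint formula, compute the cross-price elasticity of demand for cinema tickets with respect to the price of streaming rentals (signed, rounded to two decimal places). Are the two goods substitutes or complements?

%ΔQ_{cinema tickets} = (2634 − 3502)/avg = -868/3068 = -0.282920…
%ΔP_{streaming rentals} = (5.34 − 6.2)/avg = -0.86/5.77 = -0.149046…
E_cross = (-868/3068) / (-0.86/5.77) = 1.8981…
E_cross > 0 ⇒ the goods are substitutes.

1.90; substitutes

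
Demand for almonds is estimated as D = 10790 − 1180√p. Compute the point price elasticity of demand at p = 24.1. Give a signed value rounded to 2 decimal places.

-0.58

dD/dp = −1180/(2√p) = -120.183. At p = 24.1, D = 4997.17.
Ed = (dD/dp)·(p/D) = (-120.183) × (24.1/4997.17) = -0.5796…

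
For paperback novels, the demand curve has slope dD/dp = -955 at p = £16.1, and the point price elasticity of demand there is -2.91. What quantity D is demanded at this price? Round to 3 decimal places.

5283.677

Ed = (dD/dp)·(p/D) ⇒ D = (dD/dp)·p/Ed = (-955)·16.1/(-2.91) = 5283.67697…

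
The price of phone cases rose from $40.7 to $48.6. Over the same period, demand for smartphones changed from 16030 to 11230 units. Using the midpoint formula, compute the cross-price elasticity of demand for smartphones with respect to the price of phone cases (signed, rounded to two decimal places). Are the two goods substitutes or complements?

%ΔQ_{smartphones} = (11230 − 16030)/avg = -4800/13630 = -0.352164…
%ΔP_{phone cases} = (48.6 − 40.7)/avg = 7.9/44.65 = 0.176931…
E_cross = (-4800/13630) / (7.9/44.65) = -1.9903…
E_cross < 0 ⇒ the goods are complements.

-1.99; complements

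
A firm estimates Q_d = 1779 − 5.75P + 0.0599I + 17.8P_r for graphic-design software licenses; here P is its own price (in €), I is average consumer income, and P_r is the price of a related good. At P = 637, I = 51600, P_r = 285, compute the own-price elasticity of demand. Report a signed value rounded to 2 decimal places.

-0.58

At the given values, Q_d = 1779 − 5.75(637) + 0.0599(51600) + 17.8(285) = 6280.09.
∂Q_d/∂P = −5.75.
E = (-5.75) × (637/6280.09) = -0.5832…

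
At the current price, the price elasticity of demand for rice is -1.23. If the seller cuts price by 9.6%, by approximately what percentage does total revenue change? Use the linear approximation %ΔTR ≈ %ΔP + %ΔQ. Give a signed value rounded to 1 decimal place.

+2.2%

%ΔQ ≈ Ed × %ΔP = (-1.23) × (-9.6%) = +11.8080%
%ΔTR ≈ %ΔP + %ΔQ = (-9.6%) + (+11.8080%) = +2.2080%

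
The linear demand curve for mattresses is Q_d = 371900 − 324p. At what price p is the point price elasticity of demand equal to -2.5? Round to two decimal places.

Ed = −324p/(371900 − 324p). Set this equal to -2.5:
324p = 2.5·(371900 − 324p) ⇒ 324p(1 + 2.5) = 2.5·371900
p = 2.5·371900 / (324·3.5) = 819.8853…

819.89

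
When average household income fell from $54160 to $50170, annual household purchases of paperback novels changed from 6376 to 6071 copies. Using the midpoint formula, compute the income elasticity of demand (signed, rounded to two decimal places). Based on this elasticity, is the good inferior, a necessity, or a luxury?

0.64; necessity

%ΔQ = (6071 − 6376)/[( 6376 + 6071)/2] = -305/6223.5 = -0.049007…
%ΔIncome = (50170 − 54160)/[( 54160 + 50170)/2] = -3990/52165 = -0.076488…
E_income = (-305/6223.5) / (-3990/52165) = 0.6407…
0 < E_income < 1 ⇒ normal good, necessity.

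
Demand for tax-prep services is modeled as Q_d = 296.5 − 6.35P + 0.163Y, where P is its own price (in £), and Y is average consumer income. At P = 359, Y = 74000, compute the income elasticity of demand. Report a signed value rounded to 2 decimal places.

At the given values, Q_d = 296.5 − 6.35(359) + 0.163(74000) = 10078.85.
∂Q_d/∂Y = 0.163.
E = (0.163) × (74000/10078.85) = 1.1967…

1.20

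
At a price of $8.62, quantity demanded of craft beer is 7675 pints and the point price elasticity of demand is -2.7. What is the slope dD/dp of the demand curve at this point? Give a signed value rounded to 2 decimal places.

-2404.00

Ed = (dD/dp)·(p/D) ⇒ dD/dp = Ed·D/p = (-2.7)·7675/8.62 = -2404.0023…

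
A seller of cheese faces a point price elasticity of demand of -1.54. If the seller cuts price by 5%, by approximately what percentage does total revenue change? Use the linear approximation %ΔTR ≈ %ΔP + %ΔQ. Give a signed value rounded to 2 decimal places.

+2.70%

%ΔQ ≈ Ed × %ΔP = (-1.54) × (-5%) = +7.7000%
%ΔTR ≈ %ΔP + %ΔQ = (-5%) + (+7.7000%) = +2.7000%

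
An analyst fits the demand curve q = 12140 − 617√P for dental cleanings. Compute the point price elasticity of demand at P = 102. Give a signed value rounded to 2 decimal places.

-0.53

dq/dP = −617/(2√P) = -30.5461. At P = 102, q = 5908.61.
Ed = (dq/dP)·(P/q) = (-30.5461) × (102/5908.61) = -0.5273…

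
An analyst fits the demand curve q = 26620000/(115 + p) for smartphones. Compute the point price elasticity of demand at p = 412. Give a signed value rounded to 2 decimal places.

dq/dp = −26620000/(115 + p)² = -95.8488. At p = 412, q = 50512.3.
Ed = (dq/dp)·(p/q) = (-95.8488) × (412/50512.3) = -0.7817…

-0.78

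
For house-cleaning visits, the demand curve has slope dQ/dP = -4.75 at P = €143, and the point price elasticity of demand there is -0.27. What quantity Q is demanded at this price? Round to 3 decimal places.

2515.741

Ed = (dQ/dP)·(P/Q) ⇒ Q = (dQ/dP)·P/Ed = (-4.75)·143/(-0.27) = 2515.74074…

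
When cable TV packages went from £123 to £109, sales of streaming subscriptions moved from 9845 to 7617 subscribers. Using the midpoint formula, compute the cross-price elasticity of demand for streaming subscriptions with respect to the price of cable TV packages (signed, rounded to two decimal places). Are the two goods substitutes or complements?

%ΔQ_{streaming subscriptions} = (7617 − 9845)/avg = -2228/8731 = -0.255182…
%ΔP_{cable TV packages} = (109 − 123)/avg = -14/116 = -0.120689…
E_cross = (-2228/8731) / (-14/116) = 2.1143…
E_cross > 0 ⇒ the goods are substitutes.

2.11; substitutes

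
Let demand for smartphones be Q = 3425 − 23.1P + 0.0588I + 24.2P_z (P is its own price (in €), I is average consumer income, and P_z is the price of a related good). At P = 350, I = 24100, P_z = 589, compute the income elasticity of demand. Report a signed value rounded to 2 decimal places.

0.13

At the given values, Q = 3425 − 23.1(350) + 0.0588(24100) + 24.2(589) = 11010.88.
∂Q/∂I = 0.0588.
E = (0.0588) × (24100/11010.88) = 0.1286…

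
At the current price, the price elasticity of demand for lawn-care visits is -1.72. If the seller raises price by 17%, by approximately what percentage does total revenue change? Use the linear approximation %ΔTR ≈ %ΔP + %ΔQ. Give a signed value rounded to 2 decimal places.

%ΔQ ≈ Ed × %ΔP = (-1.72) × (+17%) = -29.2400%
%ΔTR ≈ %ΔP + %ΔQ = (+17%) + (-29.2400%) = -12.2400%

-12.24%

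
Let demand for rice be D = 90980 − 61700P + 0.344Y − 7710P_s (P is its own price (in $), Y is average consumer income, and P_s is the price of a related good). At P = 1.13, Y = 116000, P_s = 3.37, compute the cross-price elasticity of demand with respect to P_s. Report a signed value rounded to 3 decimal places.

At the given values, D = 90980 − 61700(1.13) + 0.344(116000) − 7710(3.37) = 35180.3.
∂D/∂P_s = -7710.
E = (-7710) × (3.37/35180.3) = -0.73855…

-0.739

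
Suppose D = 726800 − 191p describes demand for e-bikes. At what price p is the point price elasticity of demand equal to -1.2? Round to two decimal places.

2075.58

Ed = −191p/(726800 − 191p). Set this equal to -1.2:
191p = 1.2·(726800 − 191p) ⇒ 191p(1 + 1.2) = 1.2·726800
p = 1.2·726800 / (191·2.2) = 2075.5830…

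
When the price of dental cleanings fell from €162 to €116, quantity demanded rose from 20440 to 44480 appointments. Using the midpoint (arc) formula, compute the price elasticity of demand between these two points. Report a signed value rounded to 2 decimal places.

-2.24

%ΔQ = (44480 − 20440) / [(20440 + 44480)/2] = 24040/32460 = 0.740603…
%ΔP = (116 − 162) / [(162 + 116)/2] = -46/139 = -0.330935…
Arc Ed = %ΔQ / %ΔP = (24040/32460) / (-46/139) = -2.2379…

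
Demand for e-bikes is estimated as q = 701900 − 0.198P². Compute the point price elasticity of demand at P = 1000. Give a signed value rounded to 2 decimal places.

dq/dP = −2·0.198·P = -396. At P = 1000, q = 503900.
Ed = (dq/dP)·(P/q) = (-396) × (1000/503900) = -0.7858…

-0.79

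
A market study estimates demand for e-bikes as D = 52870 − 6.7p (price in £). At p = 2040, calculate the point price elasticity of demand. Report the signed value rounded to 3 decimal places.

-0.349

dD/dp = −6.7. At p = 2040, D = 52870 − 6.7(2040) = 39202.
Ed = (dD/dp)·(p/D) = −6.7 × (2040/39202) = -0.34865…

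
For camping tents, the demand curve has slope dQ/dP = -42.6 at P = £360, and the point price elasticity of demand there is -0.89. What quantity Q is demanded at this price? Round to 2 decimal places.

17231.46

Ed = (dQ/dP)·(P/Q) ⇒ Q = (dQ/dP)·P/Ed = (-42.6)·360/(-0.89) = 17231.4606…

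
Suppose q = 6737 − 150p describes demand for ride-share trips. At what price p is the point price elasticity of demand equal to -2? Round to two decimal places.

29.94

Ed = −150p/(6737 − 150p). Set this equal to -2:
150p = 2·(6737 − 150p) ⇒ 150p(1 + 2) = 2·6737
p = 2·6737 / (150·3) = 29.9422…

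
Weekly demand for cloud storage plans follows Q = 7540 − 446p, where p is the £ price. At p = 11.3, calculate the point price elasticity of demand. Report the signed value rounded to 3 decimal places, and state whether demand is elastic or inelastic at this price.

dQ/dp = −446. At p = 11.3, Q = 7540 − 446(11.3) = 2500.2.
Ed = (dQ/dp)·(p/Q) = −446 × (11.3/2500.2) = -2.01575…
|Ed| = 2.016 > 1, so demand is elastic.

-2.016; elastic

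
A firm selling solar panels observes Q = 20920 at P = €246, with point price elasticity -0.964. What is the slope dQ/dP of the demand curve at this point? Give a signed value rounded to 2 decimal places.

Ed = (dQ/dP)·(P/Q) ⇒ dQ/dP = Ed·Q/P = (-0.964)·20920/246 = -81.9791…

-81.98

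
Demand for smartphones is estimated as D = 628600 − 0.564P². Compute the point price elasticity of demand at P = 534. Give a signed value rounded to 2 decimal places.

-0.69

dD/dP = −2·0.564·P = -602.352. At P = 534, D = 467772.016.
Ed = (dD/dP)·(P/D) = (-602.352) × (534/467772.016) = -0.6876…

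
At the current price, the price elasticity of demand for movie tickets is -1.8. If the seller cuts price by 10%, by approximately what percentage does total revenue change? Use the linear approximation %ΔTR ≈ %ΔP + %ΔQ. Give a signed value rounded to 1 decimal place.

%ΔQ ≈ Ed × %ΔP = (-1.8) × (-10%) = +18.0000%
%ΔTR ≈ %ΔP + %ΔQ = (-10%) + (+18.0000%) = +8.0000%

+8.0%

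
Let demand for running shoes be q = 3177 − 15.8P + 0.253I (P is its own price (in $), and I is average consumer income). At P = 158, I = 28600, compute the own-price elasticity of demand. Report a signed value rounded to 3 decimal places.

At the given values, q = 3177 − 15.8(158) + 0.253(28600) = 7916.4.
∂q/∂P = −15.8.
E = (-15.8) × (158/7916.4) = -0.31534…

-0.315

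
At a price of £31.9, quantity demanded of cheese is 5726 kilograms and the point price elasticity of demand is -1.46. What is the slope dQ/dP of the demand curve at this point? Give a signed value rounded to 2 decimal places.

Ed = (dQ/dP)·(P/Q) ⇒ dQ/dP = Ed·Q/P = (-1.46)·5726/31.9 = -262.0677…

-262.07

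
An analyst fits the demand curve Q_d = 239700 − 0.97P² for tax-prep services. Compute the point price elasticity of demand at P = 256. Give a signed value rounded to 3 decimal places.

-0.722

dQ_d/dP = −2·0.97·P = -496.64. At P = 256, Q_d = 176130.08.
Ed = (dQ_d/dP)·(P/Q_d) = (-496.64) × (256/176130.08) = -0.72185…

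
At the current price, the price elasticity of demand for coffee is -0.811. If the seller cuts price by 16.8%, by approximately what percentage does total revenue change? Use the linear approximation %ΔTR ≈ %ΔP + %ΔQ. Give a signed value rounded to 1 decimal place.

-3.2%

%ΔQ ≈ Ed × %ΔP = (-0.811) × (-16.8%) = +13.6248%
%ΔTR ≈ %ΔP + %ΔQ = (-16.8%) + (+13.6248%) = -3.1752%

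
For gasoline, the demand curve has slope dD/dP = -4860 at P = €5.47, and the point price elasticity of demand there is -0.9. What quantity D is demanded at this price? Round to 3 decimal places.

Ed = (dD/dP)·(P/D) ⇒ D = (dD/dP)·P/Ed = (-4860)·5.47/(-0.9) = 29538

29538.000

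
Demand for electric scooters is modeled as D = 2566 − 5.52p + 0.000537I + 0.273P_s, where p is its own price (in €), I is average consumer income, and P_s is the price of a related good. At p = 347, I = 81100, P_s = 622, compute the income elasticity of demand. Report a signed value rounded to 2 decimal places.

At the given values, D = 2566 − 5.52(347) + 0.000537(81100) + 0.273(622) = 863.9167.
∂D/∂I = 0.000537.
E = (0.000537) × (81100/863.9167) = 0.0504…

0.05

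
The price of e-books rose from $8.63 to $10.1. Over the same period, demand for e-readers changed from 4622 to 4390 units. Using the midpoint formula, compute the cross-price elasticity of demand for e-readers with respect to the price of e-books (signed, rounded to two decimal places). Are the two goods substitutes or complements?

%ΔQ_{e-readers} = (4390 − 4622)/avg = -232/4506 = -0.051486…
%ΔP_{e-books} = (10.1 − 8.63)/avg = 1.47/9.365 = 0.156967…
E_cross = (-232/4506) / (1.47/9.365) = -0.3280…
E_cross < 0 ⇒ the goods are complements.

-0.33; complements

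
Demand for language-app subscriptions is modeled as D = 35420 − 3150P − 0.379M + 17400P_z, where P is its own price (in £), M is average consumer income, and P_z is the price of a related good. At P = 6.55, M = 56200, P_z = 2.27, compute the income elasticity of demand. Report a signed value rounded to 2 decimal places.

-0.65

At the given values, D = 35420 − 3150(6.55) − 0.379(56200) + 17400(2.27) = 32985.7.
∂D/∂M = -0.379.
E = (-0.379) × (56200/32985.7) = -0.6457…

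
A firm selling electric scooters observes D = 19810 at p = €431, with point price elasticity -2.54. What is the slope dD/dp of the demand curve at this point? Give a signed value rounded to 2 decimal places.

Ed = (dD/dp)·(p/D) ⇒ dD/dp = Ed·D/p = (-2.54)·19810/431 = -116.7457…

-116.75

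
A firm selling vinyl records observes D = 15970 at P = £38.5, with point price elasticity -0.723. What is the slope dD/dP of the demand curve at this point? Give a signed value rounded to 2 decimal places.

Ed = (dD/dP)·(P/D) ⇒ dD/dP = Ed·D/P = (-0.723)·15970/38.5 = -299.9041…

-299.90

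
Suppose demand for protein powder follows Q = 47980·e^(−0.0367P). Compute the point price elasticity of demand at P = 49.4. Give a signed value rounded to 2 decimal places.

-1.81

dQ/dP = −0.0367·Q = -287.316. At P = 49.4, Q = 7828.76.
Ed = (dQ/dP)·(P/Q) = (-287.316) × (49.4/7828.76) = -1.8129…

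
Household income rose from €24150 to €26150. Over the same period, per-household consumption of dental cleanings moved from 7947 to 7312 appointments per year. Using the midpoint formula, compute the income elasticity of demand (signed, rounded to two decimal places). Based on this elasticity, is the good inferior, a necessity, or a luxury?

-1.05; inferior

%ΔQ = (7312 − 7947)/[( 7947 + 7312)/2] = -635/7629.5 = -0.083229…
%ΔIncome = (26150 − 24150)/[( 24150 + 26150)/2] = 2000/25150 = 0.079522…
E_income = (-635/7629.5) / (2000/25150) = -1.0466…
E_income < 0 ⇒ inferior good.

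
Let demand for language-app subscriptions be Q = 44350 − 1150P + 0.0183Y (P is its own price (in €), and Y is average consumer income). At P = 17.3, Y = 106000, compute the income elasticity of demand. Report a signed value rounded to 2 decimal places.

0.07

At the given values, Q = 44350 − 1150(17.3) + 0.0183(106000) = 26394.8.
∂Q/∂Y = 0.0183.
E = (0.0183) × (106000/26394.8) = 0.0734…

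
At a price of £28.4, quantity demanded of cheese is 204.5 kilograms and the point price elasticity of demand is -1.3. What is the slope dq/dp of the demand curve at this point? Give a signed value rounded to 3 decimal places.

-9.361

Ed = (dq/dp)·(p/q) ⇒ dq/dp = Ed·q/p = (-1.3)·204.5/28.4 = -9.36091…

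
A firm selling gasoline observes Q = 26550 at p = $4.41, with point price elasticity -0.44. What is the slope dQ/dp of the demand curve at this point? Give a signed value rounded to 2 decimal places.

-2648.98

Ed = (dQ/dp)·(p/Q) ⇒ dQ/dp = Ed·Q/p = (-0.44)·26550/4.41 = -2648.9795…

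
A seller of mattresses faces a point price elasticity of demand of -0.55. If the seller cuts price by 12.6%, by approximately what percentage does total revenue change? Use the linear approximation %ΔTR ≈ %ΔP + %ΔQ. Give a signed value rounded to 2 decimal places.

%ΔQ ≈ Ed × %ΔP = (-0.55) × (-12.6%) = +6.9300%
%ΔTR ≈ %ΔP + %ΔQ = (-12.6%) + (+6.9300%) = -5.6700%

-5.67%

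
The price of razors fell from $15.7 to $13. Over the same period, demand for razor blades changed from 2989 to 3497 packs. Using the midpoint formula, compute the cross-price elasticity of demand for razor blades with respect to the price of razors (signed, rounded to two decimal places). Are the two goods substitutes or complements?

-0.83; complements

%ΔQ_{razor blades} = (3497 − 2989)/avg = 508/3243 = 0.156645…
%ΔP_{razors} = (13 − 15.7)/avg = -2.7/14.35 = -0.188153…
E_cross = (508/3243) / (-2.7/14.35) = -0.8325…
E_cross < 0 ⇒ the goods are complements.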